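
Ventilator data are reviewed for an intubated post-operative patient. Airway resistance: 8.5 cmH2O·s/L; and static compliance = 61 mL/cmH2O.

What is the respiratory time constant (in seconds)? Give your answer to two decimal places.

0.52

τ = R × C = 8.5 × 61 mL/cmH2O = 8.5 × 0.061 L/cmH2O = 0.5185 s.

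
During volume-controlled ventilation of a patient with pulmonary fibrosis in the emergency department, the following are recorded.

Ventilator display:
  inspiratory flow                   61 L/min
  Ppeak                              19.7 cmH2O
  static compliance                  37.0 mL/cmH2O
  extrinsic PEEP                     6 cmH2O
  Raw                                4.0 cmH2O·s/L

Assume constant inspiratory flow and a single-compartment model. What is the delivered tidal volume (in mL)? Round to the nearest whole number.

356

Flow: 61 L/min ÷ 60 = 1.0167 L/s.
Equation of motion (constant flow): PIP = Vt/C + R·V̇ + PEEP.
Vt/C = PIP − R·V̇ − PEEP = 19.7 − 4.067 − 6 = 9.633 cmH2O.
Vt = C × 9.633 = 37.0 × 9.633 = 356.42 mL.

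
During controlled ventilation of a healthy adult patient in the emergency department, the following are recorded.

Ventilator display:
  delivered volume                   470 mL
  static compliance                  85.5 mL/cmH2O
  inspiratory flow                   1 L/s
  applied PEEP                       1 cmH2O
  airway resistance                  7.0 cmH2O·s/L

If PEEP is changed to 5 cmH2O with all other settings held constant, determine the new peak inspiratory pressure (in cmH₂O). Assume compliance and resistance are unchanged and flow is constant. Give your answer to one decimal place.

PIP = Vt/C + R·V̇ + PEEP (constant-flow equation of motion).
Only the baseline term changes: ΔPIP = ΔPEEP = 5 − 1 = 4.0 cmH2O.
Original PIP = 470/85.5 + 7.0×1 + 1 = 13.497 cmH2O; new PIP = 13.497 + (4.0) = 17.497 cmH2O.

17.5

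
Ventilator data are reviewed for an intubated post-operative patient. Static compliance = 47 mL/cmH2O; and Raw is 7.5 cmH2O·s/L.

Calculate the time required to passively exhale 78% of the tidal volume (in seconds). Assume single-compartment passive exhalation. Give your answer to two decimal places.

0.53

τ = R × C = 7.5 × 47 mL/cmH2O = 7.5 × 0.047 L/cmH2O = 0.3525 s.
Exhaled fraction f = 1 − e^(−t/τ) → t = −τ·ln(1 − f) = −0.3525·ln(0.22) = 0.5337 s.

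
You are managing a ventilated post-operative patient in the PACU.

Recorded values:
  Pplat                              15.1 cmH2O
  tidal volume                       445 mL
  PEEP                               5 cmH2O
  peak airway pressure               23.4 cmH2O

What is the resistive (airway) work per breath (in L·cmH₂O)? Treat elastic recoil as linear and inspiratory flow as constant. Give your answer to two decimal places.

With constant inspiratory flow the resistive pressure is constant at PIP − Pplat = 23.4 − 15.1 = 8.3 cmH2O, so resistive work = 8.3 × 0.445 = 3.694 L·cmH2O.

3.69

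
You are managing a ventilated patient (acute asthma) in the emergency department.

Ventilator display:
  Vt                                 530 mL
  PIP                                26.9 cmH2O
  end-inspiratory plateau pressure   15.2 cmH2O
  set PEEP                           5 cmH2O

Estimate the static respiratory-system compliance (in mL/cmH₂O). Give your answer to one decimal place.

Cstat = Vt / (Pplat − PEEP) = 530 / (15.2 − 5) = 530 / 10.2 = 51.961 mL/cmH2O.

52.0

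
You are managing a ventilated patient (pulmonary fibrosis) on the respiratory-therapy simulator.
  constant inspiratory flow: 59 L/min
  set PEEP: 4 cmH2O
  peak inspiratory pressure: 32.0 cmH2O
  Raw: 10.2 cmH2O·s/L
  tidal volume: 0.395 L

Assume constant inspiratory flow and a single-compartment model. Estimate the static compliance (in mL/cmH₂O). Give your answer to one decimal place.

Flow: 59 L/min ÷ 60 = 0.9833 L/s.
Equation of motion (constant flow): PIP = Vt/C + R·V̇ + PEEP.
Vt/C = PIP − R·V̇ − PEEP = 32.0 − 10.2×0.9833 − 4 = 32.0 − 10.03 − 4 = 17.97 cmH2O.
C = Vt / 17.97 = 395 / 17.97 = 21.981 mL/cmH2O.

22.0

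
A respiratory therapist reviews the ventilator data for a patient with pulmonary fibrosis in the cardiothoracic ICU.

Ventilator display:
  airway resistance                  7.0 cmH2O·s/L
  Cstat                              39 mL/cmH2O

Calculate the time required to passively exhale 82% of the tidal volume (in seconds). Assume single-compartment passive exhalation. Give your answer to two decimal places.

0.47

τ = R × C = 7.0 × 39 mL/cmH2O = 7.0 × 0.039 L/cmH2O = 0.273 s.
Exhaled fraction f = 1 − e^(−t/τ) → t = −τ·ln(1 − f) = −0.273·ln(0.18) = 0.4681 s.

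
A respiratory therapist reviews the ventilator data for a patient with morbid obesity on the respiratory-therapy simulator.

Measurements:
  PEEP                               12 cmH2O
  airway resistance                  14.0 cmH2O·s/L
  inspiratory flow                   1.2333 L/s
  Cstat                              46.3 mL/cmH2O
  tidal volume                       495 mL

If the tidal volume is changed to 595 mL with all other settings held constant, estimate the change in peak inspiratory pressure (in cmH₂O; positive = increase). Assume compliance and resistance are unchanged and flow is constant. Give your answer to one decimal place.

2.2

PIP = Vt/C + R·V̇ + PEEP (constant-flow equation of motion).
Only the elastic term changes: ΔPIP = ΔVt / C = (595 − 495) / 46.3 = 2.16 cmH2O.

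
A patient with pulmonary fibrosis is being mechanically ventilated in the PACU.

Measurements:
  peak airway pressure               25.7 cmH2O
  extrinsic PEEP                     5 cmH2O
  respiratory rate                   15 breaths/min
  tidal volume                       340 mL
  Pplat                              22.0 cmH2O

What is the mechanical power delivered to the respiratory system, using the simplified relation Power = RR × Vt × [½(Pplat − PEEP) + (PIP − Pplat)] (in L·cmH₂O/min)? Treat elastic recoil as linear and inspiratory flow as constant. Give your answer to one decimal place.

62.2

Per-breath work = Vt × [½(Pplat−PEEP) + (PIP−Pplat)] = 0.340 × [0.5×17.0 + 3.7] = 0.340 × 12.2 = 4.148 L·cmH2O.
Power = 15 × 4.148 = 62.22 L·cmH2O/min.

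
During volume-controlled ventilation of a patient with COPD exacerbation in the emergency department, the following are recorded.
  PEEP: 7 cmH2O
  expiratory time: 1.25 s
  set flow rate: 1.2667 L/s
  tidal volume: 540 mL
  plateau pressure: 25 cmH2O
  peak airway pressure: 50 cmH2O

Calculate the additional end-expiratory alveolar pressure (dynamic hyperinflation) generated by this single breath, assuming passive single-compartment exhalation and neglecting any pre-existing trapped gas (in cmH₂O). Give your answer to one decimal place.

R = (PIP − Pplat)/V̇ = (50 − 25) / 1.2667 = 25.0/1.2667 = 19.736 cmH2O·s/L.
C = Vt/(Pplat − PEEP) = 540.0 / (25 − 7) = 540.0/18.0 = 30.0 mL/cmH2O.
τ = R × C = 19.736 × 0.03 L/cmH2O = 0.5921 s.
Fraction remaining = e^(−Te/τ) = e^(−1.25/0.5921) = 0.1211; trapped volume = 540.0 × 0.1211 = 65.394 mL.
Additional alveolar pressure from trapping ≈ V_trapped / C = 65.394 / 30.0 = 2.18 cmH2O.

2.2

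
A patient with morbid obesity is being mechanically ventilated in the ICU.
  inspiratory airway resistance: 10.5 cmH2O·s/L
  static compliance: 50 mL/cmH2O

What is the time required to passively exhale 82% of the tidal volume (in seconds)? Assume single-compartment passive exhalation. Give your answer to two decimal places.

0.90

τ = R × C = 10.5 × 50 mL/cmH2O = 10.5 × 0.050 L/cmH2O = 0.525 s.
Exhaled fraction f = 1 − e^(−t/τ) → t = −τ·ln(1 − f) = −0.525·ln(0.18) = 0.9003 s.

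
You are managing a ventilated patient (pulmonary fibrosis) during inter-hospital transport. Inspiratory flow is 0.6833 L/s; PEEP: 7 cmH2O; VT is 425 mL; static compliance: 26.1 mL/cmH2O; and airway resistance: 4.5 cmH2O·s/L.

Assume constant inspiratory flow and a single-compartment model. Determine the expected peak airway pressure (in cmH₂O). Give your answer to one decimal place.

26.4

Equation of motion (constant flow): PIP = Vt/C + R·V̇ + PEEP.
PIP = 425/26.1 + 4.5×0.6833 + 7 = 16.284 + 3.075 + 7 = 26.359 cmH2O.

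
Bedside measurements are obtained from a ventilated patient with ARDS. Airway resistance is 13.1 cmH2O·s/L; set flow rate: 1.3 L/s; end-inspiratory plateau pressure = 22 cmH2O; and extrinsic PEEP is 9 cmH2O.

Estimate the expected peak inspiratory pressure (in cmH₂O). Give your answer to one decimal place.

PIP = Pplat + Raw × flow = 22 + 13.1 × 1.3 = 22 + 17.03 = 39.03 cmH2O.

39.0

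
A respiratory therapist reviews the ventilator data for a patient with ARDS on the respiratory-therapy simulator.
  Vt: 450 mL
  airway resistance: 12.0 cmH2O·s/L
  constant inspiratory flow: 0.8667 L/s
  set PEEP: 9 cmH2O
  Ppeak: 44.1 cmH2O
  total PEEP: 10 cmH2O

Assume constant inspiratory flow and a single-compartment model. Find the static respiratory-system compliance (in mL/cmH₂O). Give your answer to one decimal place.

19.0

Total PEEP = 10 cmH2O (set 9 + intrinsic 1); this is the baseline alveolar pressure.
Equation of motion (constant flow): PIP = Vt/C + R·V̇ + PEEP.
Vt/C = PIP − R·V̇ − PEEP = 44.1 − 12.0×0.8667 − 10 = 44.1 − 10.4 − 10 = 23.7 cmH2O.
C = Vt / 23.7 = 450 / 23.7 = 18.987 mL/cmH2O.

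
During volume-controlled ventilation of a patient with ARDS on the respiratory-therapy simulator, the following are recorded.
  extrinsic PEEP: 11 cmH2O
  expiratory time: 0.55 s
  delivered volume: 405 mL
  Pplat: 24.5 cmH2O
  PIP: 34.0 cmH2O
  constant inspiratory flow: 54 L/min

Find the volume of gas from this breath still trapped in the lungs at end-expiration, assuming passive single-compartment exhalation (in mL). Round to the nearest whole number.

71

Flow: 54 L/min ÷ 60 = 0.9 L/s.
R = (PIP − Pplat)/V̇ = (34.0 − 24.5) / 0.9 = 9.5/0.9 = 10.556 cmH2O·s/L.
C = Vt/(Pplat − PEEP) = 405.0 / (24.5 − 11) = 405.0/13.5 = 30.0 mL/cmH2O.
τ = R × C = 10.556 × 0.03 L/cmH2O = 0.3167 s.
Fraction remaining = e^(−Te/τ) = e^(−0.55/0.3167) = 0.1761.
Trapped volume = 405.0 × 0.1761 = 71.321 mL.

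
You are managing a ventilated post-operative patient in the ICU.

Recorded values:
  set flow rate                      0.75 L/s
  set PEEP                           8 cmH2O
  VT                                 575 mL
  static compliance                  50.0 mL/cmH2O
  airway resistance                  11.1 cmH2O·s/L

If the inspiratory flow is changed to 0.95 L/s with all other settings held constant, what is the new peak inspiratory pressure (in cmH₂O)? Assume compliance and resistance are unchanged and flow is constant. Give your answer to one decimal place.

30.0

PIP = Vt/C + R·V̇ + PEEP (constant-flow equation of motion).
Only the resistive term changes: ΔPIP = R × ΔV̇ = 11.1 × (0.95 − 0.75) = 11.1 × 0.2 = 2.22 cmH2O.
Original PIP = 575/50.0 + 11.1×0.75 + 8 = 27.825 cmH2O; new PIP = 27.825 + (2.22) = 30.045 cmH2O.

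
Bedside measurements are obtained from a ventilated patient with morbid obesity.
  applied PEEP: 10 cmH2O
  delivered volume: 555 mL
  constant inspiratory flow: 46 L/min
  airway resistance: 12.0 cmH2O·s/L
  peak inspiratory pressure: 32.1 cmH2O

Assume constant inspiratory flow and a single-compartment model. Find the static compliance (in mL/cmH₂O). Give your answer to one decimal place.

Flow: 46 L/min ÷ 60 = 0.7667 L/s.
Equation of motion (constant flow): PIP = Vt/C + R·V̇ + PEEP.
Vt/C = PIP − R·V̇ − PEEP = 32.1 − 12.0×0.7667 − 10 = 32.1 − 9.2 − 10 = 12.9 cmH2O.
C = Vt / 12.9 = 555 / 12.9 = 43.023 mL/cmH2O.

43.0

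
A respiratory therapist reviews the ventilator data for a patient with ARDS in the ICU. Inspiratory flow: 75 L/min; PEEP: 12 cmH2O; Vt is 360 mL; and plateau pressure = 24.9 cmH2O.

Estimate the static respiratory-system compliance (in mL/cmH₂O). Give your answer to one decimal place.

Cstat = Vt / (Pplat − PEEP) = 360 / (24.9 − 12) = 360 / 12.9 = 27.907 mL/cmH2O.

27.9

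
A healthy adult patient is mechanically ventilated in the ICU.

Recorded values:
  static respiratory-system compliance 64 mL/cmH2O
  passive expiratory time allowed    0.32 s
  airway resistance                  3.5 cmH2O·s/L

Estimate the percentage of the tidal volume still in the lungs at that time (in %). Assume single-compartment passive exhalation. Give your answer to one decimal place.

τ = R × C = 3.5 × 64 mL/cmH2O = 3.5 × 0.064 L/cmH2O = 0.224 s.
Passive exhalation: V(t)/V₀ = e^(−t/τ) = e^(−0.32/0.224) = 0.2397.
Fraction remaining = 0.2397 → 23.97%.

24.0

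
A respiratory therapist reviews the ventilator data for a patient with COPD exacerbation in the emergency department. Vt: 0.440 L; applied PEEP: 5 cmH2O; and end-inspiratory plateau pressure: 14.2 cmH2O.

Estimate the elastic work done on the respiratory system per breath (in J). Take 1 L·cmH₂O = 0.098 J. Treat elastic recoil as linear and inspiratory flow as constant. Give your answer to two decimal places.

0.20

Elastic work ≈ ½ × (Pplat − PEEP) × Vt = 0.5 × (14.2 − 5) × 0.440 L = 0.5 × 9.2 × 0.440 = 2.024 L·cmH2O.
× 0.098 J/(L·cmH2O) → 0.1984 J.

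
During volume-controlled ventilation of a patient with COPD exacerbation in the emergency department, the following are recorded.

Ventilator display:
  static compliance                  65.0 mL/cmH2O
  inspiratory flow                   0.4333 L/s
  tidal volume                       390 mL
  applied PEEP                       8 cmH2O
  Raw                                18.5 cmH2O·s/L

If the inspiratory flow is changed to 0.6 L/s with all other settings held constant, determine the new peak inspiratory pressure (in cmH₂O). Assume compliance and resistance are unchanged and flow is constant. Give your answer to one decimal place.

PIP = Vt/C + R·V̇ + PEEP (constant-flow equation of motion).
Only the resistive term changes: ΔPIP = R × ΔV̇ = 18.5 × (0.6 − 0.4333) = 18.5 × 0.1667 = 3.084 cmH2O.
Original PIP = 390/65.0 + 18.5×0.4333 + 8 = 22.016 cmH2O; new PIP = 22.016 + (3.084) = 25.1 cmH2O.

25.1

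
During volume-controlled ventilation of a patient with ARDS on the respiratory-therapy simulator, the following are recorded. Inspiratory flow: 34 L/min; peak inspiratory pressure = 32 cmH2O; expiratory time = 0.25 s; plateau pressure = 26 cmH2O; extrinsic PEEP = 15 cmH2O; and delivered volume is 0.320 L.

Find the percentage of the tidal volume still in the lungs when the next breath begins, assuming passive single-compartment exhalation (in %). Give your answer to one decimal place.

44.4

Flow: 34 L/min ÷ 60 = 0.5667 L/s.
R = (PIP − Pplat)/V̇ = (32 − 26) / 0.5667 = 6.0/0.5667 = 10.588 cmH2O·s/L.
C = Vt/(Pplat − PEEP) = 320.0 / (26 − 15) = 320.0/11.0 = 29.091 mL/cmH2O.
τ = R × C = 10.588 × 0.02909 L/cmH2O = 0.308 s.
Fraction remaining at end-expiration = e^(−Te/τ) = e^(−0.25/0.308) = 0.4441 → 44.41%.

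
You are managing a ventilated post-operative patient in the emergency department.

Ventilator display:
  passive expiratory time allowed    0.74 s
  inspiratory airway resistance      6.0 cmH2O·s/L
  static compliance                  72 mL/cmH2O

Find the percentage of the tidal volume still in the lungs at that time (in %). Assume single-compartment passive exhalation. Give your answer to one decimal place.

τ = R × C = 6.0 × 72 mL/cmH2O = 6.0 × 0.072 L/cmH2O = 0.432 s.
Passive exhalation: V(t)/V₀ = e^(−t/τ) = e^(−0.74/0.432) = 0.1803.
Fraction remaining = 0.1803 → 18.03%.

18.0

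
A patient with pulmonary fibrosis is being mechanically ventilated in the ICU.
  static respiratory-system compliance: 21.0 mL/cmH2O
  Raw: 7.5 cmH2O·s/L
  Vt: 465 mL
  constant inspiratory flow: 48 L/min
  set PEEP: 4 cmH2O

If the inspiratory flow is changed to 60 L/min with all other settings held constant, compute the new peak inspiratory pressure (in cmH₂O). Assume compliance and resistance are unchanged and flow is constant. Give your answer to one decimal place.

Flow: 48 L/min ÷ 60 = 0.8 L/s.
New flow: 60 L/min ÷ 60 = 1 L/s.
PIP = Vt/C + R·V̇ + PEEP (constant-flow equation of motion).
Only the resistive term changes: ΔPIP = R × ΔV̇ = 7.5 × (1 − 0.8) = 7.5 × 0.2 = 1.5 cmH2O.
Original PIP = 465/21.0 + 7.5×0.8 + 4 = 32.143 cmH2O; new PIP = 32.143 + (1.5) = 33.643 cmH2O.

33.6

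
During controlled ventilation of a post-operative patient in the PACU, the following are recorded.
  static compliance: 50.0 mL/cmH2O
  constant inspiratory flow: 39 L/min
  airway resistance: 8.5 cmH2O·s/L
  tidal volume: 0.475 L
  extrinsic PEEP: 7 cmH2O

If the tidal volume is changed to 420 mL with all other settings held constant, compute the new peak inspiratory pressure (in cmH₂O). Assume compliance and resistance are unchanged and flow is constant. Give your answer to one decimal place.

20.9

Flow: 39 L/min ÷ 60 = 0.65 L/s.
PIP = Vt/C + R·V̇ + PEEP (constant-flow equation of motion).
Only the elastic term changes: ΔPIP = ΔVt / C = (420 − 475) / 50.0 = -1.1 cmH2O.
Original PIP = 475/50.0 + 8.5×0.65 + 7 = 22.025 cmH2O; new PIP = 22.025 + (-1.1) = 20.925 cmH2O.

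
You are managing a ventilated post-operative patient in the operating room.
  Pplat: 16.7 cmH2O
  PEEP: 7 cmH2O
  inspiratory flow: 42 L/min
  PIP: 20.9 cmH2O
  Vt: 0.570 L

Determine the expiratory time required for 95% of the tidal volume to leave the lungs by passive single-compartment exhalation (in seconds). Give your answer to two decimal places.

1.06

Flow: 42 L/min ÷ 60 = 0.7 L/s.
R = (PIP − Pplat)/V̇ = (20.9 − 16.7) / 0.7 = 4.2/0.7 = 6.0 cmH2O·s/L.
C = Vt/(Pplat − PEEP) = 570.0 / (16.7 − 7) = 570.0/9.7 = 58.763 mL/cmH2O.
τ = R × C = 6.0 × 0.05876 L/cmH2O = 0.3526 s.
t = −τ·ln(1 − 0.95) = −0.3526·ln(0.05) = 1.056 s.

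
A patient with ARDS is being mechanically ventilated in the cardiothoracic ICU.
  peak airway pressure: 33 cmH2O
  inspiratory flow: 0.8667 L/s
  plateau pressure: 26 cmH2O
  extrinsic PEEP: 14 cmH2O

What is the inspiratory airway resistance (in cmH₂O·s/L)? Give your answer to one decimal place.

8.1

Raw = (PIP − Pplat) / flow = (33 − 26) / 0.8667 = 7.0 / 0.8667 = 8.077 cmH2O·s/L.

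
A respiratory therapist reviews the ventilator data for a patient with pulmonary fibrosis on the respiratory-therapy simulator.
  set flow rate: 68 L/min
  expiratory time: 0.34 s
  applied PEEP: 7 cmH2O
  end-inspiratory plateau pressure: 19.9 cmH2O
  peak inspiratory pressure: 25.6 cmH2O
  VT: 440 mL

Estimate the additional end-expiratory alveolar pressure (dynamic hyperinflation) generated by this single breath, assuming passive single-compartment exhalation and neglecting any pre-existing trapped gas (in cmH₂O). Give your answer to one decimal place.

1.8

Flow: 68 L/min ÷ 60 = 1.1333 L/s.
R = (PIP − Pplat)/V̇ = (25.6 − 19.9) / 1.1333 = 5.7/1.1333 = 5.03 cmH2O·s/L.
C = Vt/(Pplat − PEEP) = 440.0 / (19.9 − 7) = 440.0/12.9 = 34.109 mL/cmH2O.
τ = R × C = 5.03 × 0.03411 L/cmH2O = 0.1716 s.
Fraction remaining = e^(−Te/τ) = e^(−0.34/0.1716) = 0.1379; trapped volume = 440.0 × 0.1379 = 60.676 mL.
Additional alveolar pressure from trapping ≈ V_trapped / C = 60.676 / 34.109 = 1.779 cmH2O.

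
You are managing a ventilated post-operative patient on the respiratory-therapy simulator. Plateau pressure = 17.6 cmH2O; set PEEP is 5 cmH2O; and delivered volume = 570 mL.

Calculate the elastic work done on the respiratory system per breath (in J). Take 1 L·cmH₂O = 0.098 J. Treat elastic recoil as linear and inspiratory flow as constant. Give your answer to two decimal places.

Elastic work ≈ ½ × (Pplat − PEEP) × Vt = 0.5 × (17.6 − 5) × 0.570 L = 0.5 × 12.6 × 0.570 = 3.591 L·cmH2O.
× 0.098 J/(L·cmH2O) → 0.3519 J.

0.35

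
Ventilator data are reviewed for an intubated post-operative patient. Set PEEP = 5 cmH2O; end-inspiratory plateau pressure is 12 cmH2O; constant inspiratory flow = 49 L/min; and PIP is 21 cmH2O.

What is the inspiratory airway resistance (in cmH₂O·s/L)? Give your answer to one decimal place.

Flow: 49 L/min ÷ 60 = 0.8167 L/s.
Raw = (PIP − Pplat) / flow = (21 − 12) / 0.8167 = 9.0 / 0.8167 = 11.02 cmH2O·s/L.

11.0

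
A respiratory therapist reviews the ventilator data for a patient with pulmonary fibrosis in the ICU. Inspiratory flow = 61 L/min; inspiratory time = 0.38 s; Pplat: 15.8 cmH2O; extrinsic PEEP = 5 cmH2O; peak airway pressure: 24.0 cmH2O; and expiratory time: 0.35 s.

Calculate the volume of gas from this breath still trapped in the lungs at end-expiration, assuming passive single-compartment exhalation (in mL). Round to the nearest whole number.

Flow: 61 L/min ÷ 60 = 1.0167 L/s.
Vt = flow × Ti = 1.0167 L/s × 0.38 s × 1000 mL/L = 386.35 mL.
R = (PIP − Pplat)/V̇ = (24.0 − 15.8) / 1.0167 = 8.2/1.0167 = 8.065 cmH2O·s/L.
C = Vt/(Pplat − PEEP) = 386.35 / (15.8 − 5) = 386.35/10.8 = 35.773 mL/cmH2O.
τ = R × C = 8.065 × 0.03577 L/cmH2O = 0.2885 s.
Fraction remaining = e^(−Te/τ) = e^(−0.35/0.2885) = 0.2973.
Trapped volume = 386.35 × 0.2973 = 114.86 mL.

115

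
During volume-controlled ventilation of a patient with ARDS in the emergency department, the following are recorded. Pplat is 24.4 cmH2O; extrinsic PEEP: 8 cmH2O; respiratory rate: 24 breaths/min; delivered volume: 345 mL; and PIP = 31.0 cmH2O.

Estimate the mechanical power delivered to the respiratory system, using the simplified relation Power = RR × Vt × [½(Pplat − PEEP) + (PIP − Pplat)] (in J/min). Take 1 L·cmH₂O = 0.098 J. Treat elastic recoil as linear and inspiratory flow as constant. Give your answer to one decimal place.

12.0

Per-breath work = Vt × [½(Pplat−PEEP) + (PIP−Pplat)] = 0.345 × [0.5×16.4 + 6.6] = 0.345 × 14.8 = 5.106 L·cmH2O.
Power = 24 × 5.106 = 122.54 L·cmH2O/min.
× 0.098 J/(L·cmH2O) → 12.009 J/min.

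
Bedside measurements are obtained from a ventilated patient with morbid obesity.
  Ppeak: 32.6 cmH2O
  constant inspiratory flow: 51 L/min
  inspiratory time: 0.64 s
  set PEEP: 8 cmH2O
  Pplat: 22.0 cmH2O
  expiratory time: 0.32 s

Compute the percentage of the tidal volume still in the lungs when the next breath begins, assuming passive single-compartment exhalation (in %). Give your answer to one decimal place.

Flow: 51 L/min ÷ 60 = 0.85 L/s.
Vt = flow × Ti = 0.85 L/s × 0.64 s × 1000 mL/L = 544.0 mL.
R = (PIP − Pplat)/V̇ = (32.6 − 22.0) / 0.85 = 10.6/0.85 = 12.471 cmH2O·s/L.
C = Vt/(Pplat − PEEP) = 544.0 / (22.0 − 8) = 544.0/14.0 = 38.857 mL/cmH2O.
τ = R × C = 12.471 × 0.03886 L/cmH2O = 0.4846 s.
Fraction remaining at end-expiration = e^(−Te/τ) = e^(−0.32/0.4846) = 0.5167 → 51.67%.

51.7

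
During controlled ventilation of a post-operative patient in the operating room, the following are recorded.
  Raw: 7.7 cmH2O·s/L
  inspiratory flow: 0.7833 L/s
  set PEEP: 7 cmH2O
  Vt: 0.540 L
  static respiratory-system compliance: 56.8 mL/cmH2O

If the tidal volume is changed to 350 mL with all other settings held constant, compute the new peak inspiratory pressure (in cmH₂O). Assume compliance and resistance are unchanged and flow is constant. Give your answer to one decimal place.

19.2

PIP = Vt/C + R·V̇ + PEEP (constant-flow equation of motion).
Only the elastic term changes: ΔPIP = ΔVt / C = (350 − 540) / 56.8 = -3.345 cmH2O.
Original PIP = 540/56.8 + 7.7×0.7833 + 7 = 22.538 cmH2O; new PIP = 22.538 + (-3.345) = 19.193 cmH2O.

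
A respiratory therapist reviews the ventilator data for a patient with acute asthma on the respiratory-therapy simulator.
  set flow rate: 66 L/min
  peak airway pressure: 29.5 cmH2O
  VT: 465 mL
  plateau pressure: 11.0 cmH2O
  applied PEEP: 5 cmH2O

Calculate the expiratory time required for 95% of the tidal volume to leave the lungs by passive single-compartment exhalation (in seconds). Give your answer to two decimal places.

Flow: 66 L/min ÷ 60 = 1.1 L/s.
R = (PIP − Pplat)/V̇ = (29.5 − 11.0) / 1.1 = 18.5/1.1 = 16.818 cmH2O·s/L.
C = Vt/(Pplat − PEEP) = 465.0 / (11.0 − 5) = 465.0/6.0 = 77.5 mL/cmH2O.
τ = R × C = 16.818 × 0.0775 L/cmH2O = 1.303 s.
t = −τ·ln(1 − 0.95) = −1.303·ln(0.05) = 3.903 s.

3.90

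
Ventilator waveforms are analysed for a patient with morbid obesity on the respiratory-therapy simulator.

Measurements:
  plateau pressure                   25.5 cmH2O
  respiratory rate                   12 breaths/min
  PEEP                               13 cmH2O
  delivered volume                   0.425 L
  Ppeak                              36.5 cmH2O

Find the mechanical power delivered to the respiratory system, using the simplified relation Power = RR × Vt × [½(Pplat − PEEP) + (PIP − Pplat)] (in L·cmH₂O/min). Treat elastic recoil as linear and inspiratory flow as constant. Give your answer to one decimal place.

88.0

Per-breath work = Vt × [½(Pplat−PEEP) + (PIP−Pplat)] = 0.425 × [0.5×12.5 + 11.0] = 0.425 × 17.25 = 7.331 L·cmH2O.
Power = 12 × 7.331 = 87.972 L·cmH2O/min.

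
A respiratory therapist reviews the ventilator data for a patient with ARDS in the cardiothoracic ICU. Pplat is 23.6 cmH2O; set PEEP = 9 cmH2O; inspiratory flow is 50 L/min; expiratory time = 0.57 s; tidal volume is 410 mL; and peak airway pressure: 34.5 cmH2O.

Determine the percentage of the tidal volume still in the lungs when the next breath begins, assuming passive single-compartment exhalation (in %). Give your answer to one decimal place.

Flow: 50 L/min ÷ 60 = 0.8333 L/s.
R = (PIP − Pplat)/V̇ = (34.5 − 23.6) / 0.8333 = 10.9/0.8333 = 13.081 cmH2O·s/L.
C = Vt/(Pplat − PEEP) = 410.0 / (23.6 − 9) = 410.0/14.6 = 28.082 mL/cmH2O.
τ = R × C = 13.081 × 0.02808 L/cmH2O = 0.3673 s.
Fraction remaining at end-expiration = e^(−Te/τ) = e^(−0.57/0.3673) = 0.2119 → 21.19%.

21.2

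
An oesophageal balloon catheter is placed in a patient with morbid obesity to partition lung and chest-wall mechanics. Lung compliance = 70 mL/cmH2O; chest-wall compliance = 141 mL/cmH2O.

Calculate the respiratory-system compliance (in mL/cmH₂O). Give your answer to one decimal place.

Lung and chest wall are elastances in series: 1/Crs = 1/CL + 1/Ccw.
1/Crs = 1/70 + 1/141 = 0.02138.
Crs = 46.773 mL/cmH2O.

46.8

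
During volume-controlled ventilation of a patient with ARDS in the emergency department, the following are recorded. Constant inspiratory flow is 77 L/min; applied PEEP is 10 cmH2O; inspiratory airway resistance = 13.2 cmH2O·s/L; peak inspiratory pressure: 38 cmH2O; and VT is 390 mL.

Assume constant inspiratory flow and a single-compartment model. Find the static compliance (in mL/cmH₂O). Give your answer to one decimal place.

Flow: 77 L/min ÷ 60 = 1.2833 L/s.
Equation of motion (constant flow): PIP = Vt/C + R·V̇ + PEEP.
Vt/C = PIP − R·V̇ − PEEP = 38 − 13.2×1.2833 − 10 = 38 − 16.94 − 10 = 11.06 cmH2O.
C = Vt / 11.06 = 390 / 11.06 = 35.262 mL/cmH2O.

35.3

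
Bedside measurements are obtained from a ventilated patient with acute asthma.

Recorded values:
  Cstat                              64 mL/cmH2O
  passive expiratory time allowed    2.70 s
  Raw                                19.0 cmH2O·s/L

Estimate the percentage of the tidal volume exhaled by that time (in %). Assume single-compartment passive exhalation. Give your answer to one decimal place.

τ = R × C = 19.0 × 64 mL/cmH2O = 19.0 × 0.064 L/cmH2O = 1.216 s.
Passive exhalation: V(t)/V₀ = e^(−t/τ) = e^(−2.70/1.216) = 0.1086.
Fraction exhaled = 1 − 0.1086 = 0.8914 → 89.14%.

89.1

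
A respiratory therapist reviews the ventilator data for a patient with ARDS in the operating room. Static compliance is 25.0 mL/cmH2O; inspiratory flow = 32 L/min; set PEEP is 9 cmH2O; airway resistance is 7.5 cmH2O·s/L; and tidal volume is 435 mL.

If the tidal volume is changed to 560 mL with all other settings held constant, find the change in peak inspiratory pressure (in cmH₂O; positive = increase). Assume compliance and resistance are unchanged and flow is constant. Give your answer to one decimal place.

5.0

PIP = Vt/C + R·V̇ + PEEP (constant-flow equation of motion).
Only the elastic term changes: ΔPIP = ΔVt / C = (560 − 435) / 25.0 = 5.0 cmH2O.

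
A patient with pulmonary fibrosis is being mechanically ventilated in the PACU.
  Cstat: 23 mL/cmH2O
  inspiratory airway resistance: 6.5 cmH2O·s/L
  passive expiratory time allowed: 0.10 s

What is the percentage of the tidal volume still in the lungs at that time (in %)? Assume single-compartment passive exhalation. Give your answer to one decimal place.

τ = R × C = 6.5 × 23 mL/cmH2O = 6.5 × 0.023 L/cmH2O = 0.1495 s.
Passive exhalation: V(t)/V₀ = e^(−t/τ) = e^(−0.10/0.1495) = 0.5123.
Fraction remaining = 0.5123 → 51.23%.

51.2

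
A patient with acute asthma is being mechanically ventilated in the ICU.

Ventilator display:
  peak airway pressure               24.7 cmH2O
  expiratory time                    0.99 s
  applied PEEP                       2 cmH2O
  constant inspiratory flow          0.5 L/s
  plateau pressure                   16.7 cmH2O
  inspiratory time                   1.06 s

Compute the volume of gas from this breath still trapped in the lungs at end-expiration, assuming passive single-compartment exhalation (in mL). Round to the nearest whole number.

Vt = flow × Ti = 0.5 L/s × 1.06 s × 1000 mL/L = 530.0 mL.
R = (PIP − Pplat)/V̇ = (24.7 − 16.7) / 0.5 = 8.0/0.5 = 16.0 cmH2O·s/L.
C = Vt/(Pplat − PEEP) = 530.0 / (16.7 − 2) = 530.0/14.7 = 36.054 mL/cmH2O.
τ = R × C = 16.0 × 0.03605 L/cmH2O = 0.5768 s.
Fraction remaining = e^(−Te/τ) = e^(−0.99/0.5768) = 0.1797.
Trapped volume = 530.0 × 0.1797 = 95.241 mL.

95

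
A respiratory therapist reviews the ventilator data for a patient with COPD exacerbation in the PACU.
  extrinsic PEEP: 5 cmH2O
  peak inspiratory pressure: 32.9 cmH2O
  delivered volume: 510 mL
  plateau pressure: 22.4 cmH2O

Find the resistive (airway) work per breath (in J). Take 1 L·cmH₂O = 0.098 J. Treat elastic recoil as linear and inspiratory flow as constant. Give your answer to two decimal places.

0.52

With constant inspiratory flow the resistive pressure is constant at PIP − Pplat = 32.9 − 22.4 = 10.5 cmH2O, so resistive work = 10.5 × 0.510 = 5.355 L·cmH2O.
× 0.098 J/(L·cmH2O) → 0.5248 J.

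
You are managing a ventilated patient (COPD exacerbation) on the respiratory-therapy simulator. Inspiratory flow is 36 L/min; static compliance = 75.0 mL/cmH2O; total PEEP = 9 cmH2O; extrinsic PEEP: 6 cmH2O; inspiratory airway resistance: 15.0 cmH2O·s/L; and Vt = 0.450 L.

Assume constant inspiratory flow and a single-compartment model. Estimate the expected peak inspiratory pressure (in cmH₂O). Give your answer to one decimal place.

24.0

Flow: 36 L/min ÷ 60 = 0.6 L/s.
Total PEEP = 9 cmH2O (set 6 + intrinsic 3); this is the baseline alveolar pressure.
Equation of motion (constant flow): PIP = Vt/C + R·V̇ + PEEP.
PIP = 450/75.0 + 15.0×0.6 + 9 = 6.0 + 9.0 + 9 = 24.0 cmH2O.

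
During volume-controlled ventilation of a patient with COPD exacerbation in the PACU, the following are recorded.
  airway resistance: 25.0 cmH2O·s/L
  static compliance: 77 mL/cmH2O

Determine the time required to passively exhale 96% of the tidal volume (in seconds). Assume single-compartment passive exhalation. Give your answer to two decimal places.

τ = R × C = 25.0 × 77 mL/cmH2O = 25.0 × 0.077 L/cmH2O = 1.925 s.
Exhaled fraction f = 1 − e^(−t/τ) → t = −τ·ln(1 − f) = −1.925·ln(0.04) = 6.196 s.

6.20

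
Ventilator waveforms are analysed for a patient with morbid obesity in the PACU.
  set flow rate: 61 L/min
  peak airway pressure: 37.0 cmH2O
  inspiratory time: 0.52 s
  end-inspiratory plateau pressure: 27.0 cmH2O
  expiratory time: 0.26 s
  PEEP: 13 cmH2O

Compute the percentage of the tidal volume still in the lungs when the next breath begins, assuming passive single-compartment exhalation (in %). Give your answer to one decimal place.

Flow: 61 L/min ÷ 60 = 1.0167 L/s.
Vt = flow × Ti = 1.0167 L/s × 0.52 s × 1000 mL/L = 528.68 mL.
R = (PIP − Pplat)/V̇ = (37.0 − 27.0) / 1.0167 = 10.0/1.0167 = 9.836 cmH2O·s/L.
C = Vt/(Pplat − PEEP) = 528.68 / (27.0 − 13) = 528.68/14.0 = 37.763 mL/cmH2O.
τ = R × C = 9.836 × 0.03776 L/cmH2O = 0.3714 s.
Fraction remaining at end-expiration = e^(−Te/τ) = e^(−0.26/0.3714) = 0.4966 → 49.66%.

49.7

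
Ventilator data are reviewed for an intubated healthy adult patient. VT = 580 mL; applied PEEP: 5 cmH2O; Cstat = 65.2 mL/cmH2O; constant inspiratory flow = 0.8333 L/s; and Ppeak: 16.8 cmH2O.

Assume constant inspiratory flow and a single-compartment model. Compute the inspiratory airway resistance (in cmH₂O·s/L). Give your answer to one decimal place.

3.5

Equation of motion (constant flow): PIP = Vt/C + R·V̇ + PEEP.
R·V̇ = PIP − Vt/C − PEEP = 16.8 − 580/65.2 − 5 = 16.8 − 8.896 − 5 = 2.904 cmH2O.
R = 2.904 / 0.8333 = 3.485 cmH2O·s/L.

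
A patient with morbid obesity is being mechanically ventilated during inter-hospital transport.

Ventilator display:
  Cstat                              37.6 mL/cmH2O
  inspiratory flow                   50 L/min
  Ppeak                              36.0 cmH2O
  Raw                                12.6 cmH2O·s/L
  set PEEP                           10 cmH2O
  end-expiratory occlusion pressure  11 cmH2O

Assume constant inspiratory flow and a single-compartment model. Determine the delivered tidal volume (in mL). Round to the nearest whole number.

Flow: 50 L/min ÷ 60 = 0.8333 L/s.
Total PEEP = 11 cmH2O (set 10 + intrinsic 1); this is the baseline alveolar pressure.
Equation of motion (constant flow): PIP = Vt/C + R·V̇ + PEEP.
Vt/C = PIP − R·V̇ − PEEP = 36.0 − 10.5 − 11 = 14.5 cmH2O.
Vt = C × 14.5 = 37.6 × 14.5 = 545.2 mL.

545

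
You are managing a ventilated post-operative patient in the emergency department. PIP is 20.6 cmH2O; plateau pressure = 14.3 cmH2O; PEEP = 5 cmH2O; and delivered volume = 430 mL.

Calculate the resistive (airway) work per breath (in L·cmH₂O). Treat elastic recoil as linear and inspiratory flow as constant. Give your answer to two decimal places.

2.71

With constant inspiratory flow the resistive pressure is constant at PIP − Pplat = 20.6 − 14.3 = 6.3 cmH2O, so resistive work = 6.3 × 0.430 = 2.709 L·cmH2O.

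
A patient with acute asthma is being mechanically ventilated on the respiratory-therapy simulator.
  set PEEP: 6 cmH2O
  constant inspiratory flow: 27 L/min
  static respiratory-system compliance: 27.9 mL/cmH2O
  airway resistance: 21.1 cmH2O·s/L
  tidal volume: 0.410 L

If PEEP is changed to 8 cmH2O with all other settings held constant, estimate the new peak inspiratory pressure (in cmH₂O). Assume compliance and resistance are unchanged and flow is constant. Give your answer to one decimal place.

32.2

Flow: 27 L/min ÷ 60 = 0.45 L/s.
PIP = Vt/C + R·V̇ + PEEP (constant-flow equation of motion).
Only the baseline term changes: ΔPIP = ΔPEEP = 8 − 6 = 2.0 cmH2O.
Original PIP = 410/27.9 + 21.1×0.45 + 6 = 30.19 cmH2O; new PIP = 30.19 + (2.0) = 32.19 cmH2O.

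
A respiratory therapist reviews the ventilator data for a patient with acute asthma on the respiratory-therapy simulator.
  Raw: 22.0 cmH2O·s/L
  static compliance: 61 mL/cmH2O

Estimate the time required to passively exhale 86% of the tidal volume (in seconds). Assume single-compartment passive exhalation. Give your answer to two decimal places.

τ = R × C = 22.0 × 61 mL/cmH2O = 22.0 × 0.061 L/cmH2O = 1.342 s.
Exhaled fraction f = 1 − e^(−t/τ) → t = −τ·ln(1 − f) = −1.342·ln(0.14) = 2.639 s.

2.64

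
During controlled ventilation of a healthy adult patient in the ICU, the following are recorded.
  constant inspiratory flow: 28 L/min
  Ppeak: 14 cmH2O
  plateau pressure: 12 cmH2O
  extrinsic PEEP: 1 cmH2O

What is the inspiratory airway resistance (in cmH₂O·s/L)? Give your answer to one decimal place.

Flow: 28 L/min ÷ 60 = 0.4667 L/s.
Raw = (PIP − Pplat) / flow = (14 − 12) / 0.4667 = 2.0 / 0.4667 = 4.285 cmH2O·s/L.

4.3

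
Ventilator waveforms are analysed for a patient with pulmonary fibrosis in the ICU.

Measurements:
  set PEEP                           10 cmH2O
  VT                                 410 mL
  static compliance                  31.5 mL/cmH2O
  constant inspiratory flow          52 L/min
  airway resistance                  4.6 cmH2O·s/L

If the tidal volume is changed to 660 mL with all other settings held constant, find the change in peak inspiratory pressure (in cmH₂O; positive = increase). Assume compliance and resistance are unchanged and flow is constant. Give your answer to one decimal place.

7.9

PIP = Vt/C + R·V̇ + PEEP (constant-flow equation of motion).
Only the elastic term changes: ΔPIP = ΔVt / C = (660 − 410) / 31.5 = 7.937 cmH2O.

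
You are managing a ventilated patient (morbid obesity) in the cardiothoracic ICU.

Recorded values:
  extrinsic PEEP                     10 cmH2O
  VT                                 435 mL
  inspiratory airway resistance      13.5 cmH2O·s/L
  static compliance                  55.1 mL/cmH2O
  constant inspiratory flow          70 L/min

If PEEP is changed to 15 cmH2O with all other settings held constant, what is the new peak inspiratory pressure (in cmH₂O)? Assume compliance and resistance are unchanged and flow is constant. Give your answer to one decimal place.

38.6

Flow: 70 L/min ÷ 60 = 1.1667 L/s.
PIP = Vt/C + R·V̇ + PEEP (constant-flow equation of motion).
Only the baseline term changes: ΔPIP = ΔPEEP = 15 − 10 = 5.0 cmH2O.
Original PIP = 435/55.1 + 13.5×1.1667 + 10 = 33.645 cmH2O; new PIP = 33.645 + (5.0) = 38.645 cmH2O.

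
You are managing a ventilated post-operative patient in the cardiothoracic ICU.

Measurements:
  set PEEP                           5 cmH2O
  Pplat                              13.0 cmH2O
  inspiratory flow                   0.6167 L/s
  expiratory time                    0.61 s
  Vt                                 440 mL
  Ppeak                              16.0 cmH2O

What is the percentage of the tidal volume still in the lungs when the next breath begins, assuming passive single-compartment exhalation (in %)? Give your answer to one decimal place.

10.2

R = (PIP − Pplat)/V̇ = (16.0 − 13.0) / 0.6167 = 3.0/0.6167 = 4.865 cmH2O·s/L.
C = Vt/(Pplat − PEEP) = 440.0 / (13.0 − 5) = 440.0/8.0 = 55.0 mL/cmH2O.
τ = R × C = 4.865 × 0.055 L/cmH2O = 0.2676 s.
Fraction remaining at end-expiration = e^(−Te/τ) = e^(−0.61/0.2676) = 0.1023 → 10.23%.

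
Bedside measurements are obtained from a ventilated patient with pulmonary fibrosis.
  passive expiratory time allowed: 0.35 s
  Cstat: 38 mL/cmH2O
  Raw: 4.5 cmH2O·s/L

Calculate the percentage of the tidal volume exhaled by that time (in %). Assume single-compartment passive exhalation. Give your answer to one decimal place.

τ = R × C = 4.5 × 38 mL/cmH2O = 4.5 × 0.038 L/cmH2O = 0.171 s.
Passive exhalation: V(t)/V₀ = e^(−t/τ) = e^(−0.35/0.171) = 0.1291.
Fraction exhaled = 1 − 0.1291 = 0.8709 → 87.09%.

87.1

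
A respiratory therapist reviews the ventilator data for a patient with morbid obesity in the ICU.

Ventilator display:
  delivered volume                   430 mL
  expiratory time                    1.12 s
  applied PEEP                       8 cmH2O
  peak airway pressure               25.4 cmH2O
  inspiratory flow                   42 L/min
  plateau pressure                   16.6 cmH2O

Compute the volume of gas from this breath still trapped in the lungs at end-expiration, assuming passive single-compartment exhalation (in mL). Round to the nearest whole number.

Flow: 42 L/min ÷ 60 = 0.7 L/s.
R = (PIP − Pplat)/V̇ = (25.4 − 16.6) / 0.7 = 8.8/0.7 = 12.571 cmH2O·s/L.
C = Vt/(Pplat − PEEP) = 430.0 / (16.6 − 8) = 430.0/8.6 = 50.0 mL/cmH2O.
τ = R × C = 12.571 × 0.05 L/cmH2O = 0.6286 s.
Fraction remaining = e^(−Te/τ) = e^(−1.12/0.6286) = 0.1683.
Trapped volume = 430.0 × 0.1683 = 72.369 mL.

72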